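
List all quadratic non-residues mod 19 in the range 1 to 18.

Square k = 1,…,9 (k and 19−k give the same square):
1²=1, 2²=4, 3²=9, 4²=16, 5²≡6, 6²≡17, 7²≡11, 8²≡7, 9²≡5 (mod 19).
The residues are {1, 4, 5, 6, 7, 9, 11, 16, 17}; the non-residues are the remaining 9 nonzero classes.

2, 3, 8, 10, 12, 13, 14, 15, 18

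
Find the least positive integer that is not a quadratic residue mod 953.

(2/953) = +1, so 2 is a residue.
(3/953) = −1, so 3 is the smallest positive non-residue mod 953.

3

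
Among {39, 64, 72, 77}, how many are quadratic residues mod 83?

(39/83) = -1 → non-residue.
(64/83) = +1 → QR.
(72/83) = -1 → non-residue.
(77/83) = +1 → QR.
Total quadratic residues among the 4: 2.

2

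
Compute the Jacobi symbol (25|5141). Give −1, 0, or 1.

Reciprocity: 25 ≡ 1 and 5141 ≡ 1 (mod 4), so (25/5141) = +(5141/25).
Reduce top mod 25: now compute (16/25).
Pull out 2^4: since 25 ≡ 1 (mod 8), (2/25) = +1, so (2/25)^4 = +1.
Reached (1/25) = 1. Collecting the sign flips along the way, the symbol is +1.

1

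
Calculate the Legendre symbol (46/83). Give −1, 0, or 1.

Pull out 2: since 83 ≡ 3 (mod 8), (2/83) = -1.
Reciprocity: 23 ≡ 3 and 83 ≡ 3 (mod 4), so (23/83) = −(83/23).
Reduce top mod 23: now compute (14/23).
Pull out 2: since 23 ≡ 7 (mod 8), (2/23) = +1.
Reciprocity: 7 ≡ 3 and 23 ≡ 3 (mod 4), so (7/23) = −(23/7).
Reduce top mod 7: now compute (2/7).
Pull out 2: since 7 ≡ 7 (mod 8), (2/7) = +1.
Reached (1/7) = 1. Collecting the sign flips along the way, the symbol is -1.

-1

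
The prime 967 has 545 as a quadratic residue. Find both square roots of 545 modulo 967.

91, 876

Since 967 ≡ 3 (mod 4), a square root of 545 is 545^((967+1)/4) = 545^242 mod 967.
Repeated squaring: 545^2≡156, 545^4≡161, 545^8≡779, 545^16≡532, 545^32≡660, 545^64≡450, 545^128≡397 (mod 967).
545^242 = 545^(128+64+32+16+2) ≡ 91 (mod 967).
Check: 91² = 8281 ≡ 545 (mod 967). The two roots are 91 and 876.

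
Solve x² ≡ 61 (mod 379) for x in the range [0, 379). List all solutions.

151, 228

Since 379 ≡ 3 (mod 4), a square root of 61 is 61^((379+1)/4) = 61^95 mod 379.
Repeated squaring: 61^2≡310, 61^4≡213, 61^8≡268, 61^16≡193, 61^32≡107, 61^64≡79 (mod 379).
61^95 = 61^(64+16+8+4+2+1) ≡ 151 (mod 379).
Check: 151² = 22801 ≡ 61 (mod 379). The two roots are 151 and 228.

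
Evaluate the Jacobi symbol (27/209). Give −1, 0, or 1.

Reciprocity: 27 ≡ 3 and 209 ≡ 1 (mod 4), so (27/209) = +(209/27).
Reduce top mod 27: now compute (20/27).
Pull out 2^2: since 27 ≡ 3 (mod 8), (2/27) = -1, so (2/27)^2 = +1.
Reciprocity: 5 ≡ 1 and 27 ≡ 3 (mod 4), so (5/27) = +(27/5).
Reduce top mod 5: now compute (2/5).
Pull out 2: since 5 ≡ 5 (mod 8), (2/5) = -1.
Reached (1/5) = 1. Collecting the sign flips along the way, the symbol is -1.

-1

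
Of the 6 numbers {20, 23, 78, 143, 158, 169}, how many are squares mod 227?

(20/227) = -1 → non-residue.
(23/227) = +1 → QR.
(78/227) = +1 → QR.
(143/227) = -1 → non-residue.
(158/227) = -1 → non-residue.
(169/227) = +1 → QR.
Total quadratic residues among the 6: 3.

3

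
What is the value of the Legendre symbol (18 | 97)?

1

Pull out 2: since 97 ≡ 1 (mod 8), (2/97) = +1.
Reciprocity: 9 ≡ 1 and 97 ≡ 1 (mod 4), so (9/97) = +(97/9).
Reduce top mod 9: now compute (7/9).
Reciprocity: 7 ≡ 3 and 9 ≡ 1 (mod 4), so (7/9) = +(9/7).
Reduce top mod 7: now compute (2/7).
Pull out 2: since 7 ≡ 7 (mod 8), (2/7) = +1.
Reached (1/7) = 1. Collecting the sign flips along the way, the symbol is +1.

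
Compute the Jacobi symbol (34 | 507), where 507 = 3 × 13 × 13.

1

Pull out 2: since 507 ≡ 3 (mod 8), (2/507) = -1.
Reciprocity: 17 ≡ 1 and 507 ≡ 3 (mod 4), so (17/507) = +(507/17).
Reduce top mod 17: now compute (14/17).
Pull out 2: since 17 ≡ 1 (mod 8), (2/17) = +1.
Reciprocity: 7 ≡ 3 and 17 ≡ 1 (mod 4), so (7/17) = +(17/7).
Reduce top mod 7: now compute (3/7).
Reciprocity: 3 ≡ 3 and 7 ≡ 3 (mod 4), so (3/7) = −(7/3).
Reduce top mod 3: now compute (1/3).
Reached (1/3) = 1. Collecting the sign flips along the way, the symbol is +1.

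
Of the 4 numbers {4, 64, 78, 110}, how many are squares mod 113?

2

(4/113) = +1 → QR.
(64/113) = +1 → QR.
(78/113) = -1 → non-residue.
(110/113) = -1 → non-residue.
Total quadratic residues among the 4: 2.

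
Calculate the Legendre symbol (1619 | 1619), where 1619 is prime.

First reduce: 1619 ≡ 0 (mod 1619).
Top reduces to 0: gcd > 1, so the symbol is 0.

0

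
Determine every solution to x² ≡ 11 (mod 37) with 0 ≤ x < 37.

14, 23

37 ≡ 1 (mod 4), so we find a root by search.
Trying successive values, 14² = 196 ≡ 11 (mod 37). The other root is 37 − 14 = 23.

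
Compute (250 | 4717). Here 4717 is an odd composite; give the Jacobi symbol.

Pull out 2: since 4717 ≡ 5 (mod 8), (2/4717) = -1.
Reciprocity: 125 ≡ 1 and 4717 ≡ 1 (mod 4), so (125/4717) = +(4717/125).
Reduce top mod 125: now compute (92/125).
Pull out 2^2: since 125 ≡ 5 (mod 8), (2/125) = -1, so (2/125)^2 = +1.
Reciprocity: 23 ≡ 3 and 125 ≡ 1 (mod 4), so (23/125) = +(125/23).
Reduce top mod 23: now compute (10/23).
Pull out 2: since 23 ≡ 7 (mod 8), (2/23) = +1.
Reciprocity: 5 ≡ 1 and 23 ≡ 3 (mod 4), so (5/23) = +(23/5).
Reduce top mod 5: now compute (3/5).
Reciprocity: 3 ≡ 3 and 5 ≡ 1 (mod 4), so (3/5) = +(5/3).
Reduce top mod 3: now compute (2/3).
Pull out 2: since 3 ≡ 3 (mod 8), (2/3) = -1.
Reached (1/3) = 1. Collecting the sign flips along the way, the symbol is +1.

1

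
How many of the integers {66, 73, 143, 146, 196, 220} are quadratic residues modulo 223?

6

(66/223) = +1 → QR.
(73/223) = +1 → QR.
(143/223) = +1 → QR.
(146/223) = +1 → QR.
(196/223) = +1 → QR.
(220/223) = +1 → QR.
Total quadratic residues among the 6: 6.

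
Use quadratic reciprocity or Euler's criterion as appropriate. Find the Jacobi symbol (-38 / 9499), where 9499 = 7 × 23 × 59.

First reduce: -38 ≡ 9461 (mod 9499).
Reciprocity: 9461 ≡ 1 and 9499 ≡ 3 (mod 4), so (9461/9499) = +(9499/9461).
Reduce top mod 9461: now compute (38/9461).
Pull out 2: since 9461 ≡ 5 (mod 8), (2/9461) = -1.
Reciprocity: 19 ≡ 3 and 9461 ≡ 1 (mod 4), so (19/9461) = +(9461/19).
Reduce top mod 19: now compute (18/19).
Pull out 2: since 19 ≡ 3 (mod 8), (2/19) = -1.
Reciprocity: 9 ≡ 1 and 19 ≡ 3 (mod 4), so (9/19) = +(19/9).
Reduce top mod 9: now compute (1/9).
Reached (1/9) = 1. Collecting the sign flips along the way, the symbol is +1.

1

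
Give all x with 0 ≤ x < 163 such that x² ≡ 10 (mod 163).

70, 93

Since 163 ≡ 3 (mod 4), a square root of 10 is 10^((163+1)/4) = 10^41 mod 163.
Repeated squaring: 10^2≡100, 10^4≡57, 10^8≡152, 10^16≡121, 10^32≡134 (mod 163).
10^41 = 10^(32+8+1) ≡ 93 (mod 163).
Check: 93² = 8649 ≡ 10 (mod 163). The two roots are 70 and 93.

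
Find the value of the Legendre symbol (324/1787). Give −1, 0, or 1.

1

Pull out 2^2: since 1787 ≡ 3 (mod 8), (2/1787) = -1, so (2/1787)^2 = +1.
Reciprocity: 81 ≡ 1 and 1787 ≡ 3 (mod 4), so (81/1787) = +(1787/81).
Reduce top mod 81: now compute (5/81).
Reciprocity: 5 ≡ 1 and 81 ≡ 1 (mod 4), so (5/81) = +(81/5).
Reduce top mod 5: now compute (1/5).
Reached (1/5) = 1. Collecting the sign flips along the way, the symbol is +1.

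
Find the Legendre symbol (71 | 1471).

Reciprocity: 71 ≡ 3 and 1471 ≡ 3 (mod 4), so (71/1471) = −(1471/71).
Reduce top mod 71: now compute (51/71).
Reciprocity: 51 ≡ 3 and 71 ≡ 3 (mod 4), so (51/71) = −(71/51).
Reduce top mod 51: now compute (20/51).
Pull out 2^2: since 51 ≡ 3 (mod 8), (2/51) = -1, so (2/51)^2 = +1.
Reciprocity: 5 ≡ 1 and 51 ≡ 3 (mod 4), so (5/51) = +(51/5).
Reduce top mod 5: now compute (1/5).
Reached (1/5) = 1. Collecting the sign flips along the way, the symbol is +1.

1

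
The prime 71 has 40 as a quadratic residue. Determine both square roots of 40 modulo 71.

18, 53

Since 71 ≡ 3 (mod 4), a square root of 40 is 40^((71+1)/4) = 40^18 mod 71.
Repeated squaring: 40^2≡38, 40^4≡24, 40^8≡8, 40^16≡64 (mod 71).
40^18 = 40^(16+2) ≡ 18 (mod 71).
Check: 18² = 324 ≡ 40 (mod 71). The two roots are 18 and 53.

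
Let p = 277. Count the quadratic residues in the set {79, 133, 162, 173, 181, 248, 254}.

(79/277) = +1 → QR.
(133/277) = +1 → QR.
(162/277) = -1 → non-residue.
(173/277) = -1 → non-residue.
(181/277) = -1 → non-residue.
(248/277) = +1 → QR.
(254/277) = +1 → QR.
Total quadratic residues among the 7: 4.

4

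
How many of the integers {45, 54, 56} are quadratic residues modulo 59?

1

(45/59) = +1 → QR.
(54/59) = -1 → non-residue.
(56/59) = -1 → non-residue.
Total quadratic residues among the 3: 1.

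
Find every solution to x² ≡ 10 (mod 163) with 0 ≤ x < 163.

70, 93

Since 163 ≡ 3 (mod 4), a square root of 10 is 10^((163+1)/4) = 10^41 mod 163.
Repeated squaring: 10^2≡100, 10^4≡57, 10^8≡152, 10^16≡121, 10^32≡134 (mod 163).
10^41 = 10^(32+8+1) ≡ 93 (mod 163).
Check: 93² = 8649 ≡ 10 (mod 163). The two roots are 70 and 93.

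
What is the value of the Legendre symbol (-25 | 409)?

1

First reduce: -25 ≡ 384 (mod 409).
Pull out 2^7: since 409 ≡ 1 (mod 8), (2/409) = +1, so (2/409)^7 = +1.
Reciprocity: 3 ≡ 3 and 409 ≡ 1 (mod 4), so (3/409) = +(409/3).
Reduce top mod 3: now compute (1/3).
Reached (1/3) = 1. Collecting the sign flips along the way, the symbol is +1.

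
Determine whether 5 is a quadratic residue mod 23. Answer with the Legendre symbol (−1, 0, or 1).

-1

Reciprocity: 5 ≡ 1 and 23 ≡ 3 (mod 4), so (5/23) = +(23/5).
Reduce top mod 5: now compute (3/5).
Reciprocity: 3 ≡ 3 and 5 ≡ 1 (mod 4), so (3/5) = +(5/3).
Reduce top mod 3: now compute (2/3).
Pull out 2: since 3 ≡ 3 (mod 8), (2/3) = -1.
Reached (1/3) = 1. Collecting the sign flips along the way, the symbol is -1.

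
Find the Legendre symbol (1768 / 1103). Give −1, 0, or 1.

First reduce: 1768 ≡ 665 (mod 1103).
Reciprocity: 665 ≡ 1 and 1103 ≡ 3 (mod 4), so (665/1103) = +(1103/665).
Reduce top mod 665: now compute (438/665).
Pull out 2: since 665 ≡ 1 (mod 8), (2/665) = +1.
Reciprocity: 219 ≡ 3 and 665 ≡ 1 (mod 4), so (219/665) = +(665/219).
Reduce top mod 219: now compute (8/219).
Pull out 2^3: since 219 ≡ 3 (mod 8), (2/219) = -1, so (2/219)^3 = -1.
Reached (1/219) = 1. Collecting the sign flips along the way, the symbol is -1.

-1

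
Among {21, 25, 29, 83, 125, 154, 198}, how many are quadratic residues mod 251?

(21/251) = +1 → QR.
(25/251) = +1 → QR.
(29/251) = -1 → non-residue.
(83/251) = +1 → QR.
(125/251) = +1 → QR.
(154/251) = +1 → QR.
(198/251) = +1 → QR.
Total quadratic residues among the 7: 6.

6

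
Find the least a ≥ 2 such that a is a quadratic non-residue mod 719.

(2/719) = +1, so 2 is a residue.
(3/719) = +1, so 3 is a residue.
(4/719) = +1, so 4 is a residue.
(5/719) = +1, so 5 is a residue.
(6/719) = +1, so 6 is a residue.
(7/719) = +1, so 7 is a residue.
(8/719) = +1, so 8 is a residue.
(9/719) = +1, so 9 is a residue.
(10/719) = +1, so 10 is a residue.
(11/719) = −1, so 11 is the smallest positive non-residue mod 719.

11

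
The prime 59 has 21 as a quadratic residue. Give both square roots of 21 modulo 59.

Since 59 ≡ 3 (mod 4), a square root of 21 is 21^((59+1)/4) = 21^15 mod 59.
Repeated squaring: 21^2≡28, 21^4≡17, 21^8≡53 (mod 59).
21^15 = 21^(8+4+2+1) ≡ 27 (mod 59).
Check: 27² = 729 ≡ 21 (mod 59). The two roots are 27 and 32.

27, 32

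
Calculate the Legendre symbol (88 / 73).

-1

First reduce: 88 ≡ 15 (mod 73).
Reciprocity: 15 ≡ 3 and 73 ≡ 1 (mod 4), so (15/73) = +(73/15).
Reduce top mod 15: now compute (13/15).
Reciprocity: 13 ≡ 1 and 15 ≡ 3 (mod 4), so (13/15) = +(15/13).
Reduce top mod 13: now compute (2/13).
Pull out 2: since 13 ≡ 5 (mod 8), (2/13) = -1.
Reached (1/13) = 1. Collecting the sign flips along the way, the symbol is -1.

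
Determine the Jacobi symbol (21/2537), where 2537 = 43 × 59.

Reciprocity: 21 ≡ 1 and 2537 ≡ 1 (mod 4), so (21/2537) = +(2537/21).
Reduce top mod 21: now compute (17/21).
Reciprocity: 17 ≡ 1 and 21 ≡ 1 (mod 4), so (17/21) = +(21/17).
Reduce top mod 17: now compute (4/17).
Pull out 2^2: since 17 ≡ 1 (mod 8), (2/17) = +1, so (2/17)^2 = +1.
Reached (1/17) = 1. Collecting the sign flips along the way, the symbol is +1.

1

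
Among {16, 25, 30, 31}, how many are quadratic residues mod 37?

(16/37) = +1 → QR.
(25/37) = +1 → QR.
(30/37) = +1 → QR.
(31/37) = -1 → non-residue.
Total quadratic residues among the 4: 3.

3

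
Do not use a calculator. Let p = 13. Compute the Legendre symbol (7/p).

-1

Reciprocity: 7 ≡ 3 and 13 ≡ 1 (mod 4), so (7/13) = +(13/7).
Reduce top mod 7: now compute (6/7).
Pull out 2: since 7 ≡ 7 (mod 8), (2/7) = +1.
Reciprocity: 3 ≡ 3 and 7 ≡ 3 (mod 4), so (3/7) = −(7/3).
Reduce top mod 3: now compute (1/3).
Reached (1/3) = 1. Collecting the sign flips along the way, the symbol is -1.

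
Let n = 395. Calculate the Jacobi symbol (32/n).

Pull out 2^5: since 395 ≡ 3 (mod 8), (2/395) = -1, so (2/395)^5 = -1.
Reached (1/395) = 1. Collecting the sign flips along the way, the symbol is -1.

-1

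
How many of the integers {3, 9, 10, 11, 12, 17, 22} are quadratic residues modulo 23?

(3/23) = +1 → QR.
(9/23) = +1 → QR.
(10/23) = -1 → non-residue.
(11/23) = -1 → non-residue.
(12/23) = +1 → QR.
(17/23) = -1 → non-residue.
(22/23) = -1 → non-residue.
Total quadratic residues among the 7: 3.

3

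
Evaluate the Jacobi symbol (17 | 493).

Reciprocity: 17 ≡ 1 and 493 ≡ 1 (mod 4), so (17/493) = +(493/17).
Reduce top mod 17: now compute (0/17).
Top reduces to 0: gcd > 1, so the symbol is 0.

0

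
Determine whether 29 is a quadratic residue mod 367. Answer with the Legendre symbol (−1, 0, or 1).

-1

Euler's criterion: (29/367) ≡ 29^183 (mod 367).
29^2 ≡ 107 (mod 367)
29^4 ≡ 72 (mod 367)
29^8 ≡ 46 (mod 367)
29^16 ≡ 281 (mod 367)
29^32 ≡ 56 (mod 367)
29^64 ≡ 200 (mod 367)
29^128 ≡ 364 (mod 367)
29^183 = 29^(128+32+16+4+2+1) ≡ 366 (mod 367).
Result is 366 ≡ −1, so (29/367) = −1.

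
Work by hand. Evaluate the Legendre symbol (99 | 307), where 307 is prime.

Reciprocity: 99 ≡ 3 and 307 ≡ 3 (mod 4), so (99/307) = −(307/99).
Reduce top mod 99: now compute (10/99).
Pull out 2: since 99 ≡ 3 (mod 8), (2/99) = -1.
Reciprocity: 5 ≡ 1 and 99 ≡ 3 (mod 4), so (5/99) = +(99/5).
Reduce top mod 5: now compute (4/5).
Pull out 2^2: since 5 ≡ 5 (mod 8), (2/5) = -1, so (2/5)^2 = +1.
Reached (1/5) = 1. Collecting the sign flips along the way, the symbol is +1.

1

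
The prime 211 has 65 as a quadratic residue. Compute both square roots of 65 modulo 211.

102, 109

Since 211 ≡ 3 (mod 4), a square root of 65 is 65^((211+1)/4) = 65^53 mod 211.
Repeated squaring: 65^2≡5, 65^4≡25, 65^8≡203, 65^16≡64, 65^32≡87 (mod 211).
65^53 = 65^(32+16+4+1) ≡ 109 (mod 211).
Check: 109² = 11881 ≡ 65 (mod 211). The two roots are 102 and 109.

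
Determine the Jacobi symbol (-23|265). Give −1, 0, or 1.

First reduce: -23 ≡ 242 (mod 265).
Pull out 2: since 265 ≡ 1 (mod 8), (2/265) = +1.
Reciprocity: 121 ≡ 1 and 265 ≡ 1 (mod 4), so (121/265) = +(265/121).
Reduce top mod 121: now compute (23/121).
Reciprocity: 23 ≡ 3 and 121 ≡ 1 (mod 4), so (23/121) = +(121/23).
Reduce top mod 23: now compute (6/23).
Pull out 2: since 23 ≡ 7 (mod 8), (2/23) = +1.
Reciprocity: 3 ≡ 3 and 23 ≡ 3 (mod 4), so (3/23) = −(23/3).
Reduce top mod 3: now compute (2/3).
Pull out 2: since 3 ≡ 3 (mod 8), (2/3) = -1.
Reached (1/3) = 1. Collecting the sign flips along the way, the symbol is +1.

1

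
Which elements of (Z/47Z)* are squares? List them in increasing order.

1 2 3 4 6 7 8 9 12 14 16 17 18 21 24 25 27 28 32 34 36 37 42

Square k = 1,…,23 (k and 47−k give the same square):
1²=1, 2²=4, 3²=9, 4²=16, 5²=25, 6²=36, 7²≡2, 8²≡17, 9²≡34, 10²≡6, 11²≡27, 12²≡3, 13²≡28, 14²≡8, 15²≡37, 16²≡21, 17²≡7, 18²≡42, 19²≡32, 20²≡24, 21²≡18, 22²≡14, 23²≡12 (mod 47).
So the quadratic residues mod 47 are {1, 2, 3, 4, 6, 7, 8, 9, 12, 14, 16, 17, 18, 21, 24, 25, 27, 28, 32, 34, 36, 37, 42}.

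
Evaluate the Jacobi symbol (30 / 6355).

0

Pull out 2: since 6355 ≡ 3 (mod 8), (2/6355) = -1.
Reciprocity: 15 ≡ 3 and 6355 ≡ 3 (mod 4), so (15/6355) = −(6355/15).
Reduce top mod 15: now compute (10/15).
Pull out 2: since 15 ≡ 7 (mod 8), (2/15) = +1.
Reciprocity: 5 ≡ 1 and 15 ≡ 3 (mod 4), so (5/15) = +(15/5).
Reduce top mod 5: now compute (0/5).
Top reduces to 0: gcd > 1, so the symbol is 0.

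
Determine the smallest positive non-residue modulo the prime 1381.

2

(2/1381) = −1, so 2 is the smallest positive non-residue mod 1381.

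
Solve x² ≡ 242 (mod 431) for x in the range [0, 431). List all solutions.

87, 344

Since 431 ≡ 3 (mod 4), a square root of 242 is 242^((431+1)/4) = 242^108 mod 431.
Repeated squaring: 242^2≡379, 242^4≡118, 242^8≡132, 242^16≡184, 242^32≡238, 242^64≡183 (mod 431).
242^108 = 242^(64+32+8+4) ≡ 87 (mod 431).
Check: 87² = 7569 ≡ 242 (mod 431). The two roots are 87 and 344.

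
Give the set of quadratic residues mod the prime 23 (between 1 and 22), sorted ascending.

1,2,3,4,6,8,9,12,13,16,18

Square k = 1,…,11 (k and 23−k give the same square):
1²=1, 2²=4, 3²=9, 4²=16, 5²≡2, 6²≡13, 7²≡3, 8²≡18, 9²≡12, 10²≡8, 11²≡6 (mod 23).
So the quadratic residues mod 23 are {1, 2, 3, 4, 6, 8, 9, 12, 13, 16, 18}.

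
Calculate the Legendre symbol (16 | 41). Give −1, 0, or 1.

Pull out 2^4: since 41 ≡ 1 (mod 8), (2/41) = +1, so (2/41)^4 = +1.
Reached (1/41) = 1. Collecting the sign flips along the way, the symbol is +1.

1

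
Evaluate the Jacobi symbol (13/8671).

0

Reciprocity: 13 ≡ 1 and 8671 ≡ 3 (mod 4), so (13/8671) = +(8671/13).
Reduce top mod 13: now compute (0/13).
Top reduces to 0: gcd > 1, so the symbol is 0.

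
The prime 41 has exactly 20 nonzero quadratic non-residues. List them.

3, 6, 7, 11, 12, 13, 14, 15, 17, 19, 22, 24, 26, 27, 28, 29, 30, 34, 35, 38

Square k = 1,…,20 (k and 41−k give the same square):
1²=1, 2²=4, 3²=9, 4²=16, 5²=25, 6²=36, 7²≡8, 8²≡23, 9²≡40, 10²≡18, 11²≡39, 12²≡21, 13²≡5, 14²≡32, 15²≡20, 16²≡10, 17²≡2, 18²≡37, 19²≡33, 20²≡31 (mod 41).
The residues are {1, 2, 4, 5, 8, 9, 10, 16, 18, 20, 21, 23, 25, 31, 32, 33, 36, 37, 39, 40}; the non-residues are the remaining 20 nonzero classes.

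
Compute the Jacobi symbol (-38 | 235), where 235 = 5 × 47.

First reduce: -38 ≡ 197 (mod 235).
Reciprocity: 197 ≡ 1 and 235 ≡ 3 (mod 4), so (197/235) = +(235/197).
Reduce top mod 197: now compute (38/197).
Pull out 2: since 197 ≡ 5 (mod 8), (2/197) = -1.
Reciprocity: 19 ≡ 3 and 197 ≡ 1 (mod 4), so (19/197) = +(197/19).
Reduce top mod 19: now compute (7/19).
Reciprocity: 7 ≡ 3 and 19 ≡ 3 (mod 4), so (7/19) = −(19/7).
Reduce top mod 7: now compute (5/7).
Reciprocity: 5 ≡ 1 and 7 ≡ 3 (mod 4), so (5/7) = +(7/5).
Reduce top mod 5: now compute (2/5).
Pull out 2: since 5 ≡ 5 (mod 8), (2/5) = -1.
Reached (1/5) = 1. Collecting the sign flips along the way, the symbol is -1.

-1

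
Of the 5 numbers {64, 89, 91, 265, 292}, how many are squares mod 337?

3

(64/337) = +1 → QR.
(89/337) = -1 → non-residue.
(91/337) = +1 → QR.
(265/337) = +1 → QR.
(292/337) = -1 → non-residue.
Total quadratic residues among the 5: 3.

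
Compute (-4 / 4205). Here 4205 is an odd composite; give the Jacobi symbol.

First reduce: -4 ≡ 4201 (mod 4205).
Reciprocity: 4201 ≡ 1 and 4205 ≡ 1 (mod 4), so (4201/4205) = +(4205/4201).
Reduce top mod 4201: now compute (4/4201).
Pull out 2^2: since 4201 ≡ 1 (mod 8), (2/4201) = +1, so (2/4201)^2 = +1.
Reached (1/4201) = 1. Collecting the sign flips along the way, the symbol is +1.

1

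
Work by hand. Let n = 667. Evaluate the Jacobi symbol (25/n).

Reciprocity: 25 ≡ 1 and 667 ≡ 3 (mod 4), so (25/667) = +(667/25).
Reduce top mod 25: now compute (17/25).
Reciprocity: 17 ≡ 1 and 25 ≡ 1 (mod 4), so (17/25) = +(25/17).
Reduce top mod 17: now compute (8/17).
Pull out 2^3: since 17 ≡ 1 (mod 8), (2/17) = +1, so (2/17)^3 = +1.
Reached (1/17) = 1. Collecting the sign flips along the way, the symbol is +1.

1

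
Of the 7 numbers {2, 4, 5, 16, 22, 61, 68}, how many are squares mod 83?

4

(2/83) = -1 → non-residue.
(4/83) = +1 → QR.
(5/83) = -1 → non-residue.
(16/83) = +1 → QR.
(22/83) = -1 → non-residue.
(61/83) = +1 → QR.
(68/83) = +1 → QR.
Total quadratic residues among the 7: 4.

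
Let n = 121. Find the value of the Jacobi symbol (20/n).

Pull out 2^2: since 121 ≡ 1 (mod 8), (2/121) = +1, so (2/121)^2 = +1.
Reciprocity: 5 ≡ 1 and 121 ≡ 1 (mod 4), so (5/121) = +(121/5).
Reduce top mod 5: now compute (1/5).
Reached (1/5) = 1. Collecting the sign flips along the way, the symbol is +1.

1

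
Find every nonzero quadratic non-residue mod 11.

Square k = 1,…,5 (k and 11−k give the same square):
1²=1, 2²=4, 3²=9, 4²≡5, 5²≡3 (mod 11).
The residues are {1, 3, 4, 5, 9}; the non-residues are the remaining 5 nonzero classes.

2, 6, 7, 8, 10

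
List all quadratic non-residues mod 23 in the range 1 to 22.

5 7 10 11 14 15 17 19 20 21 22

Square k = 1,…,11 (k and 23−k give the same square):
1²=1, 2²=4, 3²=9, 4²=16, 5²≡2, 6²≡13, 7²≡3, 8²≡18, 9²≡12, 10²≡8, 11²≡6 (mod 23).
The residues are {1, 2, 3, 4, 6, 8, 9, 12, 13, 16, 18}; the non-residues are the remaining 11 nonzero classes.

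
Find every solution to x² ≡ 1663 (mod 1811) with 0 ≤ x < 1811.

Since 1811 ≡ 3 (mod 4), a square root of 1663 is 1663^((1811+1)/4) = 1663^453 mod 1811.
Repeated squaring: 1663^2≡172, 1663^4≡608, 1663^8≡220, 1663^16≡1314, 1663^32≡713, 1663^64≡1289, 1663^128≡834, 1663^256≡132 (mod 1811).
1663^453 = 1663^(256+128+64+4+1) ≡ 1403 (mod 1811).
Check: 1403² = 1968409 ≡ 1663 (mod 1811). The two roots are 408 and 1403.

408, 1403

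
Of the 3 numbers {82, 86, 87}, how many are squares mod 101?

(82/101) = +1 → QR.
(86/101) = -1 → non-residue.
(87/101) = +1 → QR.
Total quadratic residues among the 3: 2.

2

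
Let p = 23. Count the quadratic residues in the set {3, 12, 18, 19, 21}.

(3/23) = +1 → QR.
(12/23) = +1 → QR.
(18/23) = +1 → QR.
(19/23) = -1 → non-residue.
(21/23) = -1 → non-residue.
Total quadratic residues among the 5: 3.

3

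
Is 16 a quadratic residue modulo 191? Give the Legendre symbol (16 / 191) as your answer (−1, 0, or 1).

Pull out 2^4: since 191 ≡ 7 (mod 8), (2/191) = +1, so (2/191)^4 = +1.
Reached (1/191) = 1. Collecting the sign flips along the way, the symbol is +1.

1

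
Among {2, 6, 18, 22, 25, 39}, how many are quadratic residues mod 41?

(2/41) = +1 → QR.
(6/41) = -1 → non-residue.
(18/41) = +1 → QR.
(22/41) = -1 → non-residue.
(25/41) = +1 → QR.
(39/41) = +1 → QR.
Total quadratic residues among the 6: 4.

4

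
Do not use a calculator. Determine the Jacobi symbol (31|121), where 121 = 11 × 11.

1

Reciprocity: 31 ≡ 3 and 121 ≡ 1 (mod 4), so (31/121) = +(121/31).
Reduce top mod 31: now compute (28/31).
Pull out 2^2: since 31 ≡ 7 (mod 8), (2/31) = +1, so (2/31)^2 = +1.
Reciprocity: 7 ≡ 3 and 31 ≡ 3 (mod 4), so (7/31) = −(31/7).
Reduce top mod 7: now compute (3/7).
Reciprocity: 3 ≡ 3 and 7 ≡ 3 (mod 4), so (3/7) = −(7/3).
Reduce top mod 3: now compute (1/3).
Reached (1/3) = 1. Collecting the sign flips along the way, the symbol is +1.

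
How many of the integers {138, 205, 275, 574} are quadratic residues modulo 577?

(138/577) = +1 → QR.
(205/577) = +1 → QR.
(275/577) = +1 → QR.
(574/577) = +1 → QR.
Total quadratic residues among the 4: 4.

4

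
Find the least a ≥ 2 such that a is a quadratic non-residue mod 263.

5

(2/263) = +1, so 2 is a residue.
(3/263) = +1, so 3 is a residue.
(4/263) = +1, so 4 is a residue.
(5/263) = −1, so 5 is the smallest positive non-residue mod 263.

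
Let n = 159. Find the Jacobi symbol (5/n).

1

Reciprocity: 5 ≡ 1 and 159 ≡ 3 (mod 4), so (5/159) = +(159/5).
Reduce top mod 5: now compute (4/5).
Pull out 2^2: since 5 ≡ 5 (mod 8), (2/5) = -1, so (2/5)^2 = +1.
Reached (1/5) = 1. Collecting the sign flips along the way, the symbol is +1.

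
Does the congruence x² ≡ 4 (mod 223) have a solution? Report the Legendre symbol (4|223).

Euler's criterion: (4/223) ≡ 4^111 (mod 223).
4^2 ≡ 16 (mod 223)
4^4 ≡ 33 (mod 223)
4^8 ≡ 197 (mod 223)
4^16 ≡ 7 (mod 223)
4^32 ≡ 49 (mod 223)
4^64 ≡ 171 (mod 223)
4^111 = 4^(64+32+8+4+2+1) ≡ 1 (mod 223).
Result is 1, so (4/223) = 1.

1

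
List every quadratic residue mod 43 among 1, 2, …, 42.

Square k = 1,…,21 (k and 43−k give the same square):
1²=1, 2²=4, 3²=9, 4²=16, 5²=25, 6²=36, 7²≡6, 8²≡21, 9²≡38, 10²≡14, 11²≡35, 12²≡15, 13²≡40, 14²≡24, 15²≡10, 16²≡41, 17²≡31, 18²≡23, 19²≡17, 20²≡13, 21²≡11 (mod 43).
So the quadratic residues mod 43 are {1, 4, 6, 9, 10, 11, 13, 14, 15, 16, 17, 21, 23, 24, 25, 31, 35, 36, 38, 40, 41}.

1 4 6 9 10 11 13 14 15 16 17 21 23 24 25 31 35 36 38 40 41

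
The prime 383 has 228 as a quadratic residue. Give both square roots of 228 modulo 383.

Since 383 ≡ 3 (mod 4), a square root of 228 is 228^((383+1)/4) = 228^96 mod 383.
Repeated squaring: 228^2≡279, 228^4≡92, 228^8≡38, 228^16≡295, 228^32≡84, 228^64≡162 (mod 383).
228^96 = 228^(64+32) ≡ 203 (mod 383).
Check: 203² = 41209 ≡ 228 (mod 383). The two roots are 180 and 203.

180, 203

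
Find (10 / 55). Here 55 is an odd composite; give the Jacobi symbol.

0

Pull out 2: since 55 ≡ 7 (mod 8), (2/55) = +1.
Reciprocity: 5 ≡ 1 and 55 ≡ 3 (mod 4), so (5/55) = +(55/5).
Reduce top mod 5: now compute (0/5).
Top reduces to 0: gcd > 1, so the symbol is 0.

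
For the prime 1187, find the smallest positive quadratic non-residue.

(2/1187) = −1, so 2 is the smallest positive non-residue mod 1187.

2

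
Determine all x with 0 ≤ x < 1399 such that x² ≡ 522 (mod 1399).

645, 754

Since 1399 ≡ 3 (mod 4), a square root of 522 is 522^((1399+1)/4) = 522^350 mod 1399.
Repeated squaring: 522^2≡1078, 522^4≡914, 522^8≡193, 522^16≡875, 522^32≡372, 522^64≡1282, 522^128≡1098, 522^256≡1065 (mod 1399).
522^350 = 522^(256+64+16+8+4+2) ≡ 645 (mod 1399).
Check: 645² = 416025 ≡ 522 (mod 1399). The two roots are 645 and 754.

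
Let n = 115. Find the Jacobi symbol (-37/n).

-1

First reduce: -37 ≡ 78 (mod 115).
Pull out 2: since 115 ≡ 3 (mod 8), (2/115) = -1.
Reciprocity: 39 ≡ 3 and 115 ≡ 3 (mod 4), so (39/115) = −(115/39).
Reduce top mod 39: now compute (37/39).
Reciprocity: 37 ≡ 1 and 39 ≡ 3 (mod 4), so (37/39) = +(39/37).
Reduce top mod 37: now compute (2/37).
Pull out 2: since 37 ≡ 5 (mod 8), (2/37) = -1.
Reached (1/37) = 1. Collecting the sign flips along the way, the symbol is -1.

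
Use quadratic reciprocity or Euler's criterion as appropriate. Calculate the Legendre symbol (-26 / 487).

First reduce: -26 ≡ 461 (mod 487).
Reciprocity: 461 ≡ 1 and 487 ≡ 3 (mod 4), so (461/487) = +(487/461).
Reduce top mod 461: now compute (26/461).
Pull out 2: since 461 ≡ 5 (mod 8), (2/461) = -1.
Reciprocity: 13 ≡ 1 and 461 ≡ 1 (mod 4), so (13/461) = +(461/13).
Reduce top mod 13: now compute (6/13).
Pull out 2: since 13 ≡ 5 (mod 8), (2/13) = -1.
Reciprocity: 3 ≡ 3 and 13 ≡ 1 (mod 4), so (3/13) = +(13/3).
Reduce top mod 3: now compute (1/3).
Reached (1/3) = 1. Collecting the sign flips along the way, the symbol is +1.

1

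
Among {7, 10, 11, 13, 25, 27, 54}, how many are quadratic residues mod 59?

3

(7/59) = +1 → QR.
(10/59) = -1 → non-residue.
(11/59) = -1 → non-residue.
(13/59) = -1 → non-residue.
(25/59) = +1 → QR.
(27/59) = +1 → QR.
(54/59) = -1 → non-residue.
Total quadratic residues among the 7: 3.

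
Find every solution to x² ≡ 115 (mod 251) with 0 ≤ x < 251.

93, 158

Since 251 ≡ 3 (mod 4), a square root of 115 is 115^((251+1)/4) = 115^63 mod 251.
Repeated squaring: 115^2≡173, 115^4≡60, 115^8≡86, 115^16≡117, 115^32≡135 (mod 251).
115^63 = 115^(32+16+8+4+2+1) ≡ 93 (mod 251).
Check: 93² = 8649 ≡ 115 (mod 251). The two roots are 93 and 158.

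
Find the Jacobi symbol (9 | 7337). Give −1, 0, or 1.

1

Reciprocity: 9 ≡ 1 and 7337 ≡ 1 (mod 4), so (9/7337) = +(7337/9).
Reduce top mod 9: now compute (2/9).
Pull out 2: since 9 ≡ 1 (mod 8), (2/9) = +1.
Reached (1/9) = 1. Collecting the sign flips along the way, the symbol is +1.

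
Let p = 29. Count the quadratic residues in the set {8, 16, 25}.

(8/29) = -1 → non-residue.
(16/29) = +1 → QR.
(25/29) = +1 → QR.
Total quadratic residues among the 3: 2.

2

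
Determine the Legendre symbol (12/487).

-1

Pull out 2^2: since 487 ≡ 7 (mod 8), (2/487) = +1, so (2/487)^2 = +1.
Reciprocity: 3 ≡ 3 and 487 ≡ 3 (mod 4), so (3/487) = −(487/3).
Reduce top mod 3: now compute (1/3).
Reached (1/3) = 1. Collecting the sign flips along the way, the symbol is -1.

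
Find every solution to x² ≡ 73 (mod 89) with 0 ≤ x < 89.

89 ≡ 1 (mod 4), so we find a root by search.
Trying successive values, 42² = 1764 ≡ 73 (mod 89). The other root is 89 − 42 = 47.

42, 47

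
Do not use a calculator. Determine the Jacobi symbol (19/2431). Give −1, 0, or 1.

1

Reciprocity: 19 ≡ 3 and 2431 ≡ 3 (mod 4), so (19/2431) = −(2431/19).
Reduce top mod 19: now compute (18/19).
Pull out 2: since 19 ≡ 3 (mod 8), (2/19) = -1.
Reciprocity: 9 ≡ 1 and 19 ≡ 3 (mod 4), so (9/19) = +(19/9).
Reduce top mod 9: now compute (1/9).
Reached (1/9) = 1. Collecting the sign flips along the way, the symbol is +1.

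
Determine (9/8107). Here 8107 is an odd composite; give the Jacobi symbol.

Reciprocity: 9 ≡ 1 and 8107 ≡ 3 (mod 4), so (9/8107) = +(8107/9).
Reduce top mod 9: now compute (7/9).
Reciprocity: 7 ≡ 3 and 9 ≡ 1 (mod 4), so (7/9) = +(9/7).
Reduce top mod 7: now compute (2/7).
Pull out 2: since 7 ≡ 7 (mod 8), (2/7) = +1.
Reached (1/7) = 1. Collecting the sign flips along the way, the symbol is +1.

1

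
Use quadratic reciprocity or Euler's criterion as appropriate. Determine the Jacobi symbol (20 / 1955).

Pull out 2^2: since 1955 ≡ 3 (mod 8), (2/1955) = -1, so (2/1955)^2 = +1.
Reciprocity: 5 ≡ 1 and 1955 ≡ 3 (mod 4), so (5/1955) = +(1955/5).
Reduce top mod 5: now compute (0/5).
Top reduces to 0: gcd > 1, so the symbol is 0.

0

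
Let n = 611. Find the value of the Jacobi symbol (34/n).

-1

Pull out 2: since 611 ≡ 3 (mod 8), (2/611) = -1.
Reciprocity: 17 ≡ 1 and 611 ≡ 3 (mod 4), so (17/611) = +(611/17).
Reduce top mod 17: now compute (16/17).
Pull out 2^4: since 17 ≡ 1 (mod 8), (2/17) = +1, so (2/17)^4 = +1.
Reached (1/17) = 1. Collecting the sign flips along the way, the symbol is -1.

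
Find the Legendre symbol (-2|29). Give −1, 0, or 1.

-1

Euler's criterion: (-2/29) ≡ 27^14 (mod 29).
27^2 ≡ 4 (mod 29)
27^4 ≡ 16 (mod 29)
27^8 ≡ 24 (mod 29)
27^14 = 27^(8+4+2) ≡ 28 (mod 29).
Result is 28 ≡ −1, so (-2/29) = −1.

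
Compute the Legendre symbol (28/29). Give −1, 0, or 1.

Pull out 2^2: since 29 ≡ 5 (mod 8), (2/29) = -1, so (2/29)^2 = +1.
Reciprocity: 7 ≡ 3 and 29 ≡ 1 (mod 4), so (7/29) = +(29/7).
Reduce top mod 7: now compute (1/7).
Reached (1/7) = 1. Collecting the sign flips along the way, the symbol is +1.

1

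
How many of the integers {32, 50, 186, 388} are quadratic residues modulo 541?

(32/541) = -1 → non-residue.
(50/541) = -1 → non-residue.
(186/541) = -1 → non-residue.
(388/541) = -1 → non-residue.
Total quadratic residues among the 4: 0.

0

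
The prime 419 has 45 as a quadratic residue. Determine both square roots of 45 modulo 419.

Since 419 ≡ 3 (mod 4), a square root of 45 is 45^((419+1)/4) = 45^105 mod 419.
Repeated squaring: 45^2≡349, 45^4≡291, 45^8≡43, 45^16≡173, 45^32≡180, 45^64≡137 (mod 419).
45^105 = 45^(64+32+8+1) ≡ 123 (mod 419).
Check: 123² = 15129 ≡ 45 (mod 419). The two roots are 123 and 296.

123, 296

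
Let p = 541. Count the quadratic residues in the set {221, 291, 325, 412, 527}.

(221/541) = +1 → QR.
(291/541) = -1 → non-residue.
(325/541) = -1 → non-residue.
(412/541) = +1 → QR.
(527/541) = -1 → non-residue.
Total quadratic residues among the 5: 2.

2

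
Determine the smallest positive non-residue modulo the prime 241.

(2/241) = +1, so 2 is a residue.
(3/241) = +1, so 3 is a residue.
(4/241) = +1, so 4 is a residue.
(5/241) = +1, so 5 is a residue.
(6/241) = +1, so 6 is a residue.
(7/241) = −1, so 7 is the smallest positive non-residue mod 241.

7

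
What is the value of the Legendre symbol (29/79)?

Reciprocity: 29 ≡ 1 and 79 ≡ 3 (mod 4), so (29/79) = +(79/29).
Reduce top mod 29: now compute (21/29).
Reciprocity: 21 ≡ 1 and 29 ≡ 1 (mod 4), so (21/29) = +(29/21).
Reduce top mod 21: now compute (8/21).
Pull out 2^3: since 21 ≡ 5 (mod 8), (2/21) = -1, so (2/21)^3 = -1.
Reached (1/21) = 1. Collecting the sign flips along the way, the symbol is -1.

-1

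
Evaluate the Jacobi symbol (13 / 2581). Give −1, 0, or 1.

Reciprocity: 13 ≡ 1 and 2581 ≡ 1 (mod 4), so (13/2581) = +(2581/13).
Reduce top mod 13: now compute (7/13).
Reciprocity: 7 ≡ 3 and 13 ≡ 1 (mod 4), so (7/13) = +(13/7).
Reduce top mod 7: now compute (6/7).
Pull out 2: since 7 ≡ 7 (mod 8), (2/7) = +1.
Reciprocity: 3 ≡ 3 and 7 ≡ 3 (mod 4), so (3/7) = −(7/3).
Reduce top mod 3: now compute (1/3).
Reached (1/3) = 1. Collecting the sign flips along the way, the symbol is -1.

-1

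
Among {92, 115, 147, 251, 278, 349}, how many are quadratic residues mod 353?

(92/353) = +1 → QR.
(115/353) = -1 → non-residue.
(147/353) = -1 → non-residue.
(251/353) = -1 → non-residue.
(278/353) = -1 → non-residue.
(349/353) = +1 → QR.
Total quadratic residues among the 6: 2.

2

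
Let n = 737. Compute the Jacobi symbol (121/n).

Reciprocity: 121 ≡ 1 and 737 ≡ 1 (mod 4), so (121/737) = +(737/121).
Reduce top mod 121: now compute (11/121).
Reciprocity: 11 ≡ 3 and 121 ≡ 1 (mod 4), so (11/121) = +(121/11).
Reduce top mod 11: now compute (0/11).
Top reduces to 0: gcd > 1, so the symbol is 0.

0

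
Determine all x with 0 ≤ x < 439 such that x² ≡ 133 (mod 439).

Since 439 ≡ 3 (mod 4), a square root of 133 is 133^((439+1)/4) = 133^110 mod 439.
Repeated squaring: 133^2≡129, 133^4≡398, 133^8≡364, 133^16≡357, 133^32≡139, 133^64≡5 (mod 439).
133^110 = 133^(64+32+8+4+2) ≡ 198 (mod 439).
Check: 198² = 39204 ≡ 133 (mod 439). The two roots are 198 and 241.

198, 241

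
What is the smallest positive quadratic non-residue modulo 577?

(2/577) = +1, so 2 is a residue.
(3/577) = +1, so 3 is a residue.
(4/577) = +1, so 4 is a residue.
(5/577) = −1, so 5 is the smallest positive non-residue mod 577.

5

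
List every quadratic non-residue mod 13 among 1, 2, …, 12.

2, 5, 6, 7, 8, 11

Square k = 1,…,6 (k and 13−k give the same square):
1²=1, 2²=4, 3²=9, 4²≡3, 5²≡12, 6²≡10 (mod 13).
The residues are {1, 3, 4, 9, 10, 12}; the non-residues are the remaining 6 nonzero classes.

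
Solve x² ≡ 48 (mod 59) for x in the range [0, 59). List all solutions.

15, 44

Since 59 ≡ 3 (mod 4), a square root of 48 is 48^((59+1)/4) = 48^15 mod 59.
Repeated squaring: 48^2≡3, 48^4≡9, 48^8≡22 (mod 59).
48^15 = 48^(8+4+2+1) ≡ 15 (mod 59).
Check: 15² = 225 ≡ 48 (mod 59). The two roots are 15 and 44.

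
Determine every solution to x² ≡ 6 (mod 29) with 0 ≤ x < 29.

29 ≡ 1 (mod 4), so we find a root by search.
Trying successive values, 8² = 64 ≡ 6 (mod 29). The other root is 29 − 8 = 21.

8, 21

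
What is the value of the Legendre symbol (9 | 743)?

Reciprocity: 9 ≡ 1 and 743 ≡ 3 (mod 4), so (9/743) = +(743/9).
Reduce top mod 9: now compute (5/9).
Reciprocity: 5 ≡ 1 and 9 ≡ 1 (mod 4), so (5/9) = +(9/5).
Reduce top mod 5: now compute (4/5).
Pull out 2^2: since 5 ≡ 5 (mod 8), (2/5) = -1, so (2/5)^2 = +1.
Reached (1/5) = 1. Collecting the sign flips along the way, the symbol is +1.

1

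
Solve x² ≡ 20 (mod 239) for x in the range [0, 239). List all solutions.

Since 239 ≡ 3 (mod 4), a square root of 20 is 20^((239+1)/4) = 20^60 mod 239.
Repeated squaring: 20^2≡161, 20^4≡109, 20^8≡170, 20^16≡220, 20^32≡122 (mod 239).
20^60 = 20^(32+16+8+4) ≡ 62 (mod 239).
Check: 62² = 3844 ≡ 20 (mod 239). The two roots are 62 and 177.

62, 177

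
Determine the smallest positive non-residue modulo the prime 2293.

(2/2293) = −1, so 2 is the smallest positive non-residue mod 2293.

2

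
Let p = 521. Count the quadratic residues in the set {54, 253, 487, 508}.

1

(54/521) = -1 → non-residue.
(253/521) = -1 → non-residue.
(487/521) = -1 → non-residue.
(508/521) = +1 → QR.
Total quadratic residues among the 4: 1.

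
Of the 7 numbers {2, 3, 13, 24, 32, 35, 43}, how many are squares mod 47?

(2/47) = +1 → QR.
(3/47) = +1 → QR.
(13/47) = -1 → non-residue.
(24/47) = +1 → QR.
(32/47) = +1 → QR.
(35/47) = -1 → non-residue.
(43/47) = -1 → non-residue.
Total quadratic residues among the 7: 4.

4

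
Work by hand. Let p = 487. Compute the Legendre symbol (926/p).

1

First reduce: 926 ≡ 439 (mod 487).
Reciprocity: 439 ≡ 3 and 487 ≡ 3 (mod 4), so (439/487) = −(487/439).
Reduce top mod 439: now compute (48/439).
Pull out 2^4: since 439 ≡ 7 (mod 8), (2/439) = +1, so (2/439)^4 = +1.
Reciprocity: 3 ≡ 3 and 439 ≡ 3 (mod 4), so (3/439) = −(439/3).
Reduce top mod 3: now compute (1/3).
Reached (1/3) = 1. Collecting the sign flips along the way, the symbol is +1.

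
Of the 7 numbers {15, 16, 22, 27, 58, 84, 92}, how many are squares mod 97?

3

(15/97) = -1 → non-residue.
(16/97) = +1 → QR.
(22/97) = +1 → QR.
(27/97) = +1 → QR.
(58/97) = -1 → non-residue.
(84/97) = -1 → non-residue.
(92/97) = -1 → non-residue.
Total quadratic residues among the 7: 3.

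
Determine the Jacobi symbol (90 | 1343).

Pull out 2: since 1343 ≡ 7 (mod 8), (2/1343) = +1.
Reciprocity: 45 ≡ 1 and 1343 ≡ 3 (mod 4), so (45/1343) = +(1343/45).
Reduce top mod 45: now compute (38/45).
Pull out 2: since 45 ≡ 5 (mod 8), (2/45) = -1.
Reciprocity: 19 ≡ 3 and 45 ≡ 1 (mod 4), so (19/45) = +(45/19).
Reduce top mod 19: now compute (7/19).
Reciprocity: 7 ≡ 3 and 19 ≡ 3 (mod 4), so (7/19) = −(19/7).
Reduce top mod 7: now compute (5/7).
Reciprocity: 5 ≡ 1 and 7 ≡ 3 (mod 4), so (5/7) = +(7/5).
Reduce top mod 5: now compute (2/5).
Pull out 2: since 5 ≡ 5 (mod 8), (2/5) = -1.
Reached (1/5) = 1. Collecting the sign flips along the way, the symbol is -1.

-1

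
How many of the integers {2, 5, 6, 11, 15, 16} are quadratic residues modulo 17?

(2/17) = +1 → QR.
(5/17) = -1 → non-residue.
(6/17) = -1 → non-residue.
(11/17) = -1 → non-residue.
(15/17) = +1 → QR.
(16/17) = +1 → QR.
Total quadratic residues among the 6: 3.

3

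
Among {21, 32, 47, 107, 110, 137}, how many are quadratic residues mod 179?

3

(21/179) = -1 → non-residue.
(32/179) = -1 → non-residue.
(47/179) = +1 → QR.
(107/179) = +1 → QR.
(110/179) = +1 → QR.
(137/179) = -1 → non-residue.
Total quadratic residues among the 6: 3.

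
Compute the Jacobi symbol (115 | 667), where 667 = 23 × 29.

0

Reciprocity: 115 ≡ 3 and 667 ≡ 3 (mod 4), so (115/667) = −(667/115).
Reduce top mod 115: now compute (92/115).
Pull out 2^2: since 115 ≡ 3 (mod 8), (2/115) = -1, so (2/115)^2 = +1.
Reciprocity: 23 ≡ 3 and 115 ≡ 3 (mod 4), so (23/115) = −(115/23).
Reduce top mod 23: now compute (0/23).
Top reduces to 0: gcd > 1, so the symbol is 0.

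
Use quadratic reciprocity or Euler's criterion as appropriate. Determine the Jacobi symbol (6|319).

-1

Pull out 2: since 319 ≡ 7 (mod 8), (2/319) = +1.
Reciprocity: 3 ≡ 3 and 319 ≡ 3 (mod 4), so (3/319) = −(319/3).
Reduce top mod 3: now compute (1/3).
Reached (1/3) = 1. Collecting the sign flips along the way, the symbol is -1.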